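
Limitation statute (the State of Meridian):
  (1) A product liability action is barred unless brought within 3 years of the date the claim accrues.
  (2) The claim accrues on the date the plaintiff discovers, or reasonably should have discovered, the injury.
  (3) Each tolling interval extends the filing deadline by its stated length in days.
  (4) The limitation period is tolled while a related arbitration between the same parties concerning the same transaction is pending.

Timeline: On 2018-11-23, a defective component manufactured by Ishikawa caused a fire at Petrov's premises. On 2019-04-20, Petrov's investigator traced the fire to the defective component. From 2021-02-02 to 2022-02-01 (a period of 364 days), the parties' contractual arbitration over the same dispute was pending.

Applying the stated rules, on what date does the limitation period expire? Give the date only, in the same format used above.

2023-04-19

The claim did not accrue until Petrov discovered the injury on 2019-04-20; the 2018-11-23 act date does not start the clock under the stated rule.
The untolled deadline — 3 years after 2019-04-20 — is 2022-04-20.
The period was tolled for 364 days by the pending related arbitration (2021-02-02 to 2022-02-01), pushing the deadline to 2023-04-19.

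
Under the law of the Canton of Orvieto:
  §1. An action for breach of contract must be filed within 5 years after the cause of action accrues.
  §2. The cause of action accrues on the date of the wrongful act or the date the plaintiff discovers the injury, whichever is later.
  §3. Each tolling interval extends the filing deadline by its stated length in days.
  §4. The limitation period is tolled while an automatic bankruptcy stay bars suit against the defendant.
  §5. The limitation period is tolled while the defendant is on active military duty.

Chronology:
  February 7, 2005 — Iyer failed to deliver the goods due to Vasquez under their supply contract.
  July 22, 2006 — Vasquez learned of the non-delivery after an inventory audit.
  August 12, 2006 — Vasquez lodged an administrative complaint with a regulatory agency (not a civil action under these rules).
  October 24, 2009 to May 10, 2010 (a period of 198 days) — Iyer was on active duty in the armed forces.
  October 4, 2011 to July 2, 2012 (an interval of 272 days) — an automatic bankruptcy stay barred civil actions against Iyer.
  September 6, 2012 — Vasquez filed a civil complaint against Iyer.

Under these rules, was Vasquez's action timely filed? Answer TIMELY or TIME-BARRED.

Taking the later of the act (February 7, 2005) and discovery (July 22, 2006), the claim accrued on July 22, 2006.
5 years from July 22, 2006 is July 22, 2011.
The period was tolled for 198 days by the defendant's active military service (October 24, 2009 to May 10, 2010), pushing the deadline to February 5, 2012.
The automatic bankruptcy stay from October 4, 2011 to July 2, 2012 tolled the period for 272 days, extending the deadline to November 3, 2012.
Nothing else in the chronology tolls or restarts the period.
The September 6, 2012 filing precedes the November 3, 2012 deadline; the claim is timely.

TIMELY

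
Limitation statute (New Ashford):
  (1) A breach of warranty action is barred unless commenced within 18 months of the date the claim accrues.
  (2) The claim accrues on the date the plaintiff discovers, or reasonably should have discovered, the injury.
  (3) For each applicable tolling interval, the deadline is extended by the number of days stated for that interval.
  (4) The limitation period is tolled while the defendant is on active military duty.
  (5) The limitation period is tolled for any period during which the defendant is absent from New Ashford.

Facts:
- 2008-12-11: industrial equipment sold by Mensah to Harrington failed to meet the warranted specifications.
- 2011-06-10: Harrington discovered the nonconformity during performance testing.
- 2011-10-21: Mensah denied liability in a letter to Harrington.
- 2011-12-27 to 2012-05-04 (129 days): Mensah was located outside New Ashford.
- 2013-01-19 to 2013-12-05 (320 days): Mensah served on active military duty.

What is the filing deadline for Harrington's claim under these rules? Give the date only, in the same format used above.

The claim did not accrue until Harrington discovered the injury on 2011-06-10; the 2008-12-11 act date does not start the clock under the stated rule.
18 months from 2011-06-10 is 2012-12-10.
The defendant's absence from the jurisdiction from 2011-12-27 to 2012-05-04 tolled the period for 129 days, extending the deadline to 2013-04-18.
The period was tolled for 320 days by the defendant's active military service (2013-01-19 to 2013-12-05), pushing the deadline to 2014-03-04.
The other events in the timeline have no effect on the limitation period under the stated rules.

2014-03-04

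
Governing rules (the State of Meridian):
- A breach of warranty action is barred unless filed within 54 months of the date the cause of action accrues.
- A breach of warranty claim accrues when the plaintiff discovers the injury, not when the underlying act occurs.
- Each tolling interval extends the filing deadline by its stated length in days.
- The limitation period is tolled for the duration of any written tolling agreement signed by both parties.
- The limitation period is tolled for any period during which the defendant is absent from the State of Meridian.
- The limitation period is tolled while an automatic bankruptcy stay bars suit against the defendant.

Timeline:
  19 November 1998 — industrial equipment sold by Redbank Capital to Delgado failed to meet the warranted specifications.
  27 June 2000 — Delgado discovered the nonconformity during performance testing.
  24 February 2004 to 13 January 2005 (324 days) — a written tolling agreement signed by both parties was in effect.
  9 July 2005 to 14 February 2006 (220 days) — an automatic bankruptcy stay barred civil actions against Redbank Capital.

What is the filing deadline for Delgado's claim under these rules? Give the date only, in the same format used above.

24 June 2006

The claim did not accrue until Delgado discovered the injury on 27 June 2000; the 19 November 1998 act date does not start the clock under the stated rule.
Adding the 54 months base period to 27 June 2000 gives a deadline of 27 December 2004, before any tolling.
The period was tolled for 324 days by the written tolling agreement (24 February 2004 to 13 January 2005), pushing the deadline to 16 November 2005.
The automatic bankruptcy stay from 9 July 2005 to 14 February 2006 tolled the period for 220 days, extending the deadline to 24 June 2006.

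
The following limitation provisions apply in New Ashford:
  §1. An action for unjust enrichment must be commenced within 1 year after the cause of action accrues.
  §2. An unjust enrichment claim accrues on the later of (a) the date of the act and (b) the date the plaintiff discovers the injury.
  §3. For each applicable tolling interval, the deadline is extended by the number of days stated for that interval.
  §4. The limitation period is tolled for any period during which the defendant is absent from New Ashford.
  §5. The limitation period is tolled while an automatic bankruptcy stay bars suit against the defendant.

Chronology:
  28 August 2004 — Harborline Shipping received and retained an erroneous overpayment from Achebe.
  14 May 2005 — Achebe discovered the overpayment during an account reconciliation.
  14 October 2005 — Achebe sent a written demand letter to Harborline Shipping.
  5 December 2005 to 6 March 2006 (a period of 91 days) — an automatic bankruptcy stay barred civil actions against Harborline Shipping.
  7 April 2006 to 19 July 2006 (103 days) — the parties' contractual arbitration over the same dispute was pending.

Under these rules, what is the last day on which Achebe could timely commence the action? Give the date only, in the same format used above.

The claim accrued on 14 May 2005 — the later of the 28 August 2004 act and the 14 May 2005 discovery.
Adding the 1 year base period to 14 May 2005 gives a deadline of 14 May 2006, before any tolling.
The automatic bankruptcy stay from 5 December 2005 to 6 March 2006 tolled the period for 91 days, extending the deadline to 13 August 2006.
Although a pending arbitration ran from 7 April 2006 to 19 July 2006, the stated rules do not make that a tolling event, so it is disregarded.
None of the other events listed affects the running of the period under the stated rules.

13 August 2006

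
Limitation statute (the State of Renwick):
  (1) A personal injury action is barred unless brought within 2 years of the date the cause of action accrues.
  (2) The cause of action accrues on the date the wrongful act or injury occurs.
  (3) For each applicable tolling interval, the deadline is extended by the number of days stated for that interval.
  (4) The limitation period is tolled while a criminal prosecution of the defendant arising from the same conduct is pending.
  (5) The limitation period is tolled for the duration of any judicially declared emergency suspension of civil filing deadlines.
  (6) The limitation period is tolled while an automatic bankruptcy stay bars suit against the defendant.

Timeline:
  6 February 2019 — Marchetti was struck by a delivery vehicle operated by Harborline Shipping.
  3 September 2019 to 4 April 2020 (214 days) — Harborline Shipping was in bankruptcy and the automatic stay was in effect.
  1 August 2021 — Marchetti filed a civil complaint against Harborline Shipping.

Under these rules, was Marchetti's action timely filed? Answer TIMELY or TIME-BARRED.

The claim accrued on 6 February 2019, when the wrongful act occurred.
The untolled deadline — 2 years after 6 February 2019 — is 6 February 2021.
The period was tolled for 214 days by the automatic bankruptcy stay (3 September 2019 to 4 April 2020), pushing the deadline to 8 September 2021.
The 1 August 2021 filing precedes the 8 September 2021 deadline; the claim is timely.

TIMELY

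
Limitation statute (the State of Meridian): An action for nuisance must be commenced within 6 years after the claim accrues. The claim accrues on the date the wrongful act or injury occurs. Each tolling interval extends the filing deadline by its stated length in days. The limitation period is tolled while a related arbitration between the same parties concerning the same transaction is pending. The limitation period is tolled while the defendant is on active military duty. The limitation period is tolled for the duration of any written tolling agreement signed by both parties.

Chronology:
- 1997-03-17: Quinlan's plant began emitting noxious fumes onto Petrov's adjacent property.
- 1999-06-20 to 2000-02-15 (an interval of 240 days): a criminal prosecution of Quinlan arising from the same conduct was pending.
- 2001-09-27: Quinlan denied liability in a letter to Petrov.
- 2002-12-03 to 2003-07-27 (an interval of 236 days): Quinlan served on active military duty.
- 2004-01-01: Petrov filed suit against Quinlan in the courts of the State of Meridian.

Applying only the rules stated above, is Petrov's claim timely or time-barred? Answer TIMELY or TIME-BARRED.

TIME-BARRED

The claim accrued on 1997-03-17, the date of the act.
The untolled deadline — 6 years after 1997-03-17 — is 2003-03-17.
Because the defendant's active military service ran from 2002-12-03 to 2003-07-27, the deadline is extended by 236 days to 2003-11-08.
The pending criminal prosecution from 1999-06-20 to 2000-02-15 does not toll the period, because no stated rule makes a criminal prosecution a tolling event.
None of the other events listed affects the running of the period under the stated rules.
Petrov filed on 2004-01-01, after the 2003-11-08 deadline, so the action is time-barred.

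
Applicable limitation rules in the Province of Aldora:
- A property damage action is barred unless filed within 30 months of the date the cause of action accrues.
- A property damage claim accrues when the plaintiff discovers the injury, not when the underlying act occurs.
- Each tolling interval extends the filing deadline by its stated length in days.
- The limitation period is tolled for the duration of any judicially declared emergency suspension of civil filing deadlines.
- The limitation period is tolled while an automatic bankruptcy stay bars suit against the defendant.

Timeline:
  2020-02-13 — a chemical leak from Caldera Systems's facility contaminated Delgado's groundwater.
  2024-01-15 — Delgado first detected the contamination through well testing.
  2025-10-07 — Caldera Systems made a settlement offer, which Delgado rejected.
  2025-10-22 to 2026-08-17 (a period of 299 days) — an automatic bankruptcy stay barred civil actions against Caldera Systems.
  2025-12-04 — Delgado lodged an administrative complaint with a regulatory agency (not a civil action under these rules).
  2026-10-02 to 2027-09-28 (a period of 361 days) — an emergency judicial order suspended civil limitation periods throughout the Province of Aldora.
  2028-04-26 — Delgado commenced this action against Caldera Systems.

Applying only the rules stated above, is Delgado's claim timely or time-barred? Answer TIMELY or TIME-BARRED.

TIMELY

Accrual is tied to discovery, so the period began on 2024-01-15 rather than on 2020-02-13 when the act occurred.
Adding the 30 months base period to 2024-01-15 gives a deadline of 2026-07-15, before any tolling.
Because the automatic bankruptcy stay ran from 2025-10-22 to 2026-08-17, the deadline is extended by 299 days to 2027-05-10.
Because the emergency suspension of filing deadlines ran from 2026-10-02 to 2027-09-28, the deadline is extended by 361 days to 2028-05-05.
None of the other events listed affects the running of the period under the stated rules.
Delgado filed on 2028-04-26, before the 2028-05-05 deadline, so the action is timely.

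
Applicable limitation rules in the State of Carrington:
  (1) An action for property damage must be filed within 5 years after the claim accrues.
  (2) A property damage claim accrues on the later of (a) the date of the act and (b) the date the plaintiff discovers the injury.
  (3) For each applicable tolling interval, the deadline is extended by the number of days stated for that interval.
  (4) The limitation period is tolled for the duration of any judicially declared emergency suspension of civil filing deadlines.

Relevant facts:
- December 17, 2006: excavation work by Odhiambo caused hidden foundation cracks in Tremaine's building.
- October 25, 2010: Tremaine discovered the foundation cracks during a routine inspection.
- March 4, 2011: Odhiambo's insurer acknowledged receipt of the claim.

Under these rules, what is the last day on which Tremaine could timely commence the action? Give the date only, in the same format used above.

October 25, 2015

Because discovery on October 25, 2010 post-dates the December 17, 2006 act, accrual under the later-of rule falls on October 25, 2010.
The untolled deadline — 5 years after October 25, 2010 — is October 25, 2015.
The other events in the timeline have no effect on the limitation period under the stated rules.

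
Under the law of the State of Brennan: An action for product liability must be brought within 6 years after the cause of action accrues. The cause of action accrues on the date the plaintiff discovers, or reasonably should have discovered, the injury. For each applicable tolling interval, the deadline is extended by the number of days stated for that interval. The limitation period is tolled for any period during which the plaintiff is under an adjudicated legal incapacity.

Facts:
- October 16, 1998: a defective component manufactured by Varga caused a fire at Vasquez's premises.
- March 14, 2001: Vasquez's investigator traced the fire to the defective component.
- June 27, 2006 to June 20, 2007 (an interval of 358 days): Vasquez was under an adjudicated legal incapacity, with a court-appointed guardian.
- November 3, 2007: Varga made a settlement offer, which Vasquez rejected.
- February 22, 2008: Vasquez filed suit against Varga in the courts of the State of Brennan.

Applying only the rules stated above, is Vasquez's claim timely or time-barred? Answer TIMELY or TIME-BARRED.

Under the discovery rule, the claim accrued on March 14, 2001, when Vasquez discovered the injury — not on the October 16, 1998 date of the underlying act.
Adding the 6 years base period to March 14, 2001 gives a deadline of March 14, 2007, before any tolling.
Because the plaintiff's legal incapacity ran from June 27, 2006 to June 20, 2007, the deadline is extended by 358 days to March 6, 2008.
The other events in the timeline have no effect on the limitation period under the stated rules.
The February 22, 2008 filing precedes the March 6, 2008 deadline; the claim is timely.

TIMELY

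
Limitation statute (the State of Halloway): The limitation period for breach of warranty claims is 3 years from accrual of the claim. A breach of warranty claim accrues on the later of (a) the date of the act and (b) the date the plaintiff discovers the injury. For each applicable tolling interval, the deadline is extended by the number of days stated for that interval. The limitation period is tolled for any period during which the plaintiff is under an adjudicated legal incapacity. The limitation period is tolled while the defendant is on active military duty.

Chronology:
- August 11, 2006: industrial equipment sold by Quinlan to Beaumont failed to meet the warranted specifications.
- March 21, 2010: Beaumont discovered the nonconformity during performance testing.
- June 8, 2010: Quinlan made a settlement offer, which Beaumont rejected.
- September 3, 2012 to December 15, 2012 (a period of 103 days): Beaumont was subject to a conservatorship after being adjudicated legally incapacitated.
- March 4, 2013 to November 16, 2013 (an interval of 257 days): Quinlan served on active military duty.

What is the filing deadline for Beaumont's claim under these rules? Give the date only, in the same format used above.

March 16, 2014

The claim accrued on March 21, 2010 — the later of the August 11, 2006 act and the March 21, 2010 discovery.
The untolled deadline — 3 years after March 21, 2010 — is March 21, 2013.
The period was tolled for 103 days by the plaintiff's legal incapacity (September 3, 2012 to December 15, 2012), pushing the deadline to July 2, 2013.
Because the defendant's active military service ran from March 4, 2013 to November 16, 2013, the deadline is extended by 257 days to March 16, 2014.
Nothing else in the chronology tolls or restarts the period.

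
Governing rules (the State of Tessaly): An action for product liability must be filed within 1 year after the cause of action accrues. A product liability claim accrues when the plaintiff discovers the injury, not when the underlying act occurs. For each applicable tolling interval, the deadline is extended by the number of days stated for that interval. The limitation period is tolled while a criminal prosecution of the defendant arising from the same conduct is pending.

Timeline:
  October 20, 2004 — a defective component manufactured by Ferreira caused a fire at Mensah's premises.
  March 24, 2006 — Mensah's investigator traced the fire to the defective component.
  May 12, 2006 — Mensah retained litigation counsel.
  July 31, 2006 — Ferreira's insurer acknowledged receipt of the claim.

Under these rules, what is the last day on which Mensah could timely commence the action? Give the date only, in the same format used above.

Under the discovery rule, the claim accrued on March 24, 2006, when Mensah discovered the injury — not on the October 20, 2004 date of the underlying act.
1 year from March 24, 2006 is March 24, 2007.
The other events in the timeline have no effect on the limitation period under the stated rules.

March 24, 2007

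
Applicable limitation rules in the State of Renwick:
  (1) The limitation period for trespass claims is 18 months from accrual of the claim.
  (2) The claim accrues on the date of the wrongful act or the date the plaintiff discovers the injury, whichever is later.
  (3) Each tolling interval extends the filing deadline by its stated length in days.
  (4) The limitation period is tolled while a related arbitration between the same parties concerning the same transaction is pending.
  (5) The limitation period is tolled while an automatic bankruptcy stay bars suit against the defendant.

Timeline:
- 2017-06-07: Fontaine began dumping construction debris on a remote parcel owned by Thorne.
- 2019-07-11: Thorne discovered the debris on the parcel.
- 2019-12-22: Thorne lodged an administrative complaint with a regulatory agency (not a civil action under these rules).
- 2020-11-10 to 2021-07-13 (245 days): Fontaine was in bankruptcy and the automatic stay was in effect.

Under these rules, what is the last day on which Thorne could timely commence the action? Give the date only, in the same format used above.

2021-09-13

Taking the later of the act (2017-06-07) and discovery (2019-07-11), the claim accrued on 2019-07-11.
18 months from 2019-07-11 is 2021-01-11.
The period was tolled for 245 days by the automatic bankruptcy stay (2020-11-10 to 2021-07-13), pushing the deadline to 2021-09-13.
None of the other events listed affects the running of the period under the stated rules.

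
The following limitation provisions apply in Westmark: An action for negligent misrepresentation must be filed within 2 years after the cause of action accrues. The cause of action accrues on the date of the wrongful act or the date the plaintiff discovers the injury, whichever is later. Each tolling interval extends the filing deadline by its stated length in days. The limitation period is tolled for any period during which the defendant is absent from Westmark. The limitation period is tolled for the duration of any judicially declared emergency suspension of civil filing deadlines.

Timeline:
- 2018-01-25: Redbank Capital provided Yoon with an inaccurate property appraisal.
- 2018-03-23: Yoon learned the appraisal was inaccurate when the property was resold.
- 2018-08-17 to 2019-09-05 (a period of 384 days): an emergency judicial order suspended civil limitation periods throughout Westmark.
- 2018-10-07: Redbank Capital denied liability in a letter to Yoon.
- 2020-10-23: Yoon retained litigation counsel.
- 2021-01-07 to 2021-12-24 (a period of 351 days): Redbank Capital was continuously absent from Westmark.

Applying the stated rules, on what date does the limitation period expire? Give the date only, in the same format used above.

Because discovery on 2018-03-23 post-dates the 2018-01-25 act, accrual under the later-of rule falls on 2018-03-23.
Adding the 2 years base period to 2018-03-23 gives a deadline of 2020-03-23, before any tolling.
The emergency suspension of filing deadlines from 2018-08-17 to 2019-09-05 tolled the period for 384 days, extending the deadline to 2021-04-11.
Because the defendant's absence from the jurisdiction ran from 2021-01-07 to 2021-12-24, the deadline is extended by 351 days to 2022-03-28.
The other events in the timeline have no effect on the limitation period under the stated rules.

2022-03-28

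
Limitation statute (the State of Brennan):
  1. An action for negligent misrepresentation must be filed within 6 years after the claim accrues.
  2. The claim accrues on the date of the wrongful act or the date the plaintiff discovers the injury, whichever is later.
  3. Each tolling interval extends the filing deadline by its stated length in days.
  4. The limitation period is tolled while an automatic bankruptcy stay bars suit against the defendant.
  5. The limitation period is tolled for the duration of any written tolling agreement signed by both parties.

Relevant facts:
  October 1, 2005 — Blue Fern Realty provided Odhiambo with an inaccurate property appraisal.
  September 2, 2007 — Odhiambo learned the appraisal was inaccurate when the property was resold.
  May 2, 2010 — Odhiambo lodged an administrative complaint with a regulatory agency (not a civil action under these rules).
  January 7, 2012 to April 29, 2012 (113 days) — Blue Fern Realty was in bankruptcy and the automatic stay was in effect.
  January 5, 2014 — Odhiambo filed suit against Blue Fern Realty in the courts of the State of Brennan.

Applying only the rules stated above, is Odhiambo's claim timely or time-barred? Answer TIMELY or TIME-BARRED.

TIME-BARRED

Taking the later of the act (October 1, 2005) and discovery (September 2, 2007), the claim accrued on September 2, 2007.
Adding the 6 years base period to September 2, 2007 gives a deadline of September 2, 2013, before any tolling.
Because the automatic bankruptcy stay ran from January 7, 2012 to April 29, 2012, the deadline is extended by 113 days to December 24, 2013.
The other events in the timeline have no effect on the limitation period under the stated rules.
Filing on January 5, 2014 missed the December 24, 2013 deadline — the action is time-barred.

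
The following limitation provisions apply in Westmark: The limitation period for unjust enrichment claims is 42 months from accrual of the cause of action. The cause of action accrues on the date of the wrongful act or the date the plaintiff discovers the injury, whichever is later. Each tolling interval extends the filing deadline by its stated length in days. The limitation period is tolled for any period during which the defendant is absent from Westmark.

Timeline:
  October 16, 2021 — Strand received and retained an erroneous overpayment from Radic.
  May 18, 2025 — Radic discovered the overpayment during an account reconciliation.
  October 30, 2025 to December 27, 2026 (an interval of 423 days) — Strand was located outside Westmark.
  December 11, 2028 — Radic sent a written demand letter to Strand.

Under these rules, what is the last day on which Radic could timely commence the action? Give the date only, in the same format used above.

January 15, 2030

Because discovery on May 18, 2025 post-dates the October 16, 2021 act, accrual under the later-of rule falls on May 18, 2025.
The untolled deadline — 42 months after May 18, 2025 — is November 18, 2028.
The period was tolled for 423 days by the defendant's absence from the jurisdiction (October 30, 2025 to December 27, 2026), pushing the deadline to January 15, 2030.
None of the other events listed affects the running of the period under the stated rules.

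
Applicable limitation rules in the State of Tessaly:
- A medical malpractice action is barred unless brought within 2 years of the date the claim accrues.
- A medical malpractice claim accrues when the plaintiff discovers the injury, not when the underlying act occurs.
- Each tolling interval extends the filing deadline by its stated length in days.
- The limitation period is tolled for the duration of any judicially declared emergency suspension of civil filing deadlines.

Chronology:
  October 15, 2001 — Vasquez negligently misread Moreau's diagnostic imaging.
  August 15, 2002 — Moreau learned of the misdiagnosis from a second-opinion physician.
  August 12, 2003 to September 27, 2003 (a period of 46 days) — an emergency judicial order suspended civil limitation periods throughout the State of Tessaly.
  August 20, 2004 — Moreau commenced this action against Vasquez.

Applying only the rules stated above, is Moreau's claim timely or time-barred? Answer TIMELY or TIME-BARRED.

Under the discovery rule, the claim accrued on August 15, 2002, when Moreau discovered the injury — not on the October 15, 2001 date of the underlying act.
2 years from August 15, 2002 is August 15, 2004.
The emergency suspension of filing deadlines from August 12, 2003 to September 27, 2003 tolled the period for 46 days, extending the deadline to September 30, 2004.
Filing on August 20, 2004 beat the September 30, 2004 deadline — the action is timely.

TIMELY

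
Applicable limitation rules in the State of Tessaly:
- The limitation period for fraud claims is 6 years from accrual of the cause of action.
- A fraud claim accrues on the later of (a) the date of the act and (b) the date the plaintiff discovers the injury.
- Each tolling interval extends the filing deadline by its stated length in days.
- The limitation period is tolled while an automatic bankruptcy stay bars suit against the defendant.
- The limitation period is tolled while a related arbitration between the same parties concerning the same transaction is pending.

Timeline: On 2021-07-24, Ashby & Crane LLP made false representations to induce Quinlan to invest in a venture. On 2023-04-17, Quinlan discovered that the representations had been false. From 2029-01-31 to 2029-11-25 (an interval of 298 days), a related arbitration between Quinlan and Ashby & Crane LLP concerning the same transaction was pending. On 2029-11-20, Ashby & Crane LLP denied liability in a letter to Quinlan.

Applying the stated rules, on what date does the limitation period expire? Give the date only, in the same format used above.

Taking the later of the act (2021-07-24) and discovery (2023-04-17), the claim accrued on 2023-04-17.
Adding the 6 years base period to 2023-04-17 gives a deadline of 2029-04-17, before any tolling.
Because the pending related arbitration ran from 2029-01-31 to 2029-11-25, the deadline is extended by 298 days to 2030-02-09.
The other events in the timeline have no effect on the limitation period under the stated rules.

2030-02-09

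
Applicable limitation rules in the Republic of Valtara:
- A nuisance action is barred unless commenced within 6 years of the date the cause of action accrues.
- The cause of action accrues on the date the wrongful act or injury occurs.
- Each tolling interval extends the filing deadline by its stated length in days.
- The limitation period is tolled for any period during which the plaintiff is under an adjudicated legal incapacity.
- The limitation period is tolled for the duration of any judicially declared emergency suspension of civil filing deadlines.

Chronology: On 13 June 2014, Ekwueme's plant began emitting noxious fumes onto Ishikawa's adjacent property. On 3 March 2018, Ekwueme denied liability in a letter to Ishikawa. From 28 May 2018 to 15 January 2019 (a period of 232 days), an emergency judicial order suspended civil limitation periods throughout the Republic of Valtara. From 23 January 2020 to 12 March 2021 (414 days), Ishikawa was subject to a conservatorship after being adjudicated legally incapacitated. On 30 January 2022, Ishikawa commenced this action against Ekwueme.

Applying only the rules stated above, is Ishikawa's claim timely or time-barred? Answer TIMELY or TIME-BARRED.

The claim accrued on 13 June 2014, when the wrongful act occurred.
6 years from 13 June 2014 is 13 June 2020.
The emergency suspension of filing deadlines from 28 May 2018 to 15 January 2019 tolled the period for 232 days, extending the deadline to 31 January 2021.
Because the plaintiff's legal incapacity ran from 23 January 2020 to 12 March 2021, the deadline is extended by 414 days to 21 March 2022.
The other events in the timeline have no effect on the limitation period under the stated rules.
Filing on 30 January 2022 beat the 21 March 2022 deadline — the action is timely.

TIMELY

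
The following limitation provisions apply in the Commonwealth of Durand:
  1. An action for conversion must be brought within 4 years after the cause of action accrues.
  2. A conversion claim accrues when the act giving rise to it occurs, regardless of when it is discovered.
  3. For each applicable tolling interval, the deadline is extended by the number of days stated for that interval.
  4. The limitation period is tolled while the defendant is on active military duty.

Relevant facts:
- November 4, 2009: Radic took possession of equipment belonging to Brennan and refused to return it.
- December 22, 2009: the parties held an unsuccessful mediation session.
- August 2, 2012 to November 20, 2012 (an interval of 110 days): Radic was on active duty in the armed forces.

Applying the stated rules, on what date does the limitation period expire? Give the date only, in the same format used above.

The claim accrued on November 4, 2009, when the wrongful act occurred.
4 years from November 4, 2009 is November 4, 2013.
The defendant's active military service from August 2, 2012 to November 20, 2012 tolled the period for 110 days, extending the deadline to February 22, 2014.
The other events in the timeline have no effect on the limitation period under the stated rules.

February 22, 2014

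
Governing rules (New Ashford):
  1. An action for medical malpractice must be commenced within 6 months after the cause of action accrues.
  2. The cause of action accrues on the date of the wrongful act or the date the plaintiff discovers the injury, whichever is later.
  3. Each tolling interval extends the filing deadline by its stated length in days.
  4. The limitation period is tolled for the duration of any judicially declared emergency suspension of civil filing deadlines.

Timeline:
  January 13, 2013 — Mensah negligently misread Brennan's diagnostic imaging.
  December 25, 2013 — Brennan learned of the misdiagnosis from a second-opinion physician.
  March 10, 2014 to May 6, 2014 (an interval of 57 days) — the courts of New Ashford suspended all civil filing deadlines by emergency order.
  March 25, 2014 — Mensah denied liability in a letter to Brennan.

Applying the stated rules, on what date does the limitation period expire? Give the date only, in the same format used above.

August 21, 2014

Because discovery on December 25, 2013 post-dates the January 13, 2013 act, accrual under the later-of rule falls on December 25, 2013.
6 months from December 25, 2013 is June 25, 2014.
The emergency suspension of filing deadlines from March 10, 2014 to May 6, 2014 tolled the period for 57 days, extending the deadline to August 21, 2014.
None of the other events listed affects the running of the period under the stated rules.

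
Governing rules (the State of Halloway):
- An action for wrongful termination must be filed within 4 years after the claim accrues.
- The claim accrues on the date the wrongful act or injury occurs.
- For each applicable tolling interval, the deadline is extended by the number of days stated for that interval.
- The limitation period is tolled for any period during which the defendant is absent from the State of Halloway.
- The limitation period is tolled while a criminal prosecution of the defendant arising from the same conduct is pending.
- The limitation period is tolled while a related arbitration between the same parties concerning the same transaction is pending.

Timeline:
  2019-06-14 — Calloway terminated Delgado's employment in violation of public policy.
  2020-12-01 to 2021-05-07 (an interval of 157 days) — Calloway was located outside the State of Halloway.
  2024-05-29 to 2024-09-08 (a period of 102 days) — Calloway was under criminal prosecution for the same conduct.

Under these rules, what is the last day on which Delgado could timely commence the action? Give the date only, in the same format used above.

2023-11-18

The claim accrued on 2019-06-14, when the wrongful act occurred.
Adding the 4 years base period to 2019-06-14 gives a deadline of 2023-06-14, before any tolling.
The period was tolled for 157 days by the defendant's absence from the jurisdiction (2020-12-01 to 2021-05-07), pushing the deadline to 2023-11-18.
The pending criminal prosecution starting 2024-05-29 came too late — the period had run on 2023-11-18 — and so does not extend the deadline.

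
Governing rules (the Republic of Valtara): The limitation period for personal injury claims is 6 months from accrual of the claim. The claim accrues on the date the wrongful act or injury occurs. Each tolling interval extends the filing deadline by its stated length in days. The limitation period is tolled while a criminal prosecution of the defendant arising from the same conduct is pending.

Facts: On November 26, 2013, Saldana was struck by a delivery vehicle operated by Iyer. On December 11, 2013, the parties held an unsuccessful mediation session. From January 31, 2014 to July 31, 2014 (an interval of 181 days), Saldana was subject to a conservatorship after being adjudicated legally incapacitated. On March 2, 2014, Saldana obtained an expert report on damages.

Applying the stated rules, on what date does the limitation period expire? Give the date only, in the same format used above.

The claim accrued on November 26, 2013, when the wrongful act occurred.
Adding the 6 months base period to November 26, 2013 gives a deadline of May 26, 2014, before any tolling.
The plaintiff's legal incapacity from January 31, 2014 to July 31, 2014 does not toll the period, because no stated rule makes the plaintiff's incapacity a tolling event.
Nothing else in the chronology tolls or restarts the period.

May 26, 2014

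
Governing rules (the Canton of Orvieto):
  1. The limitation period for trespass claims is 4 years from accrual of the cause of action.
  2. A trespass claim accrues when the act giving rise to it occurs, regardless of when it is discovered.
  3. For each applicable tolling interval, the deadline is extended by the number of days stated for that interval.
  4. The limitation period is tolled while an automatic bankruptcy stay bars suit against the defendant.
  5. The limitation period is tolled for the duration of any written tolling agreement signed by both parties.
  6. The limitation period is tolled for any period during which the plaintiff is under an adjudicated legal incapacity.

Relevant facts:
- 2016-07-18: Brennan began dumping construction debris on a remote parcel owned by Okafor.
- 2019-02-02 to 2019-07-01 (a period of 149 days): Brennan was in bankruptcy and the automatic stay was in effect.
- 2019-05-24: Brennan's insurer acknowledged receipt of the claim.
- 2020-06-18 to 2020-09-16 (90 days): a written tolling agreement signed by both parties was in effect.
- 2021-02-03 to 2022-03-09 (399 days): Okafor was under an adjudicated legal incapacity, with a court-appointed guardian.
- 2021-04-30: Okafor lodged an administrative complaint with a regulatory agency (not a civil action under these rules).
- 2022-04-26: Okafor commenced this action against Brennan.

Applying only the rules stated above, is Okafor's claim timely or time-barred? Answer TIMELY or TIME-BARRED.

TIME-BARRED

The claim accrued on 2016-07-18, when the wrongful act occurred.
The untolled deadline — 4 years after 2016-07-18 — is 2020-07-18.
Because the automatic bankruptcy stay ran from 2019-02-02 to 2019-07-01, the deadline is extended by 149 days to 2020-12-14.
Because the written tolling agreement ran from 2020-06-18 to 2020-09-16, the deadline is extended by 90 days to 2021-03-14.
The period was tolled for 399 days by the plaintiff's legal incapacity (2021-02-03 to 2022-03-09), pushing the deadline to 2022-04-17.
None of the other events listed affects the running of the period under the stated rules.
The 2022-04-26 filing falls after the 2022-04-17 deadline; the claim is time-barred.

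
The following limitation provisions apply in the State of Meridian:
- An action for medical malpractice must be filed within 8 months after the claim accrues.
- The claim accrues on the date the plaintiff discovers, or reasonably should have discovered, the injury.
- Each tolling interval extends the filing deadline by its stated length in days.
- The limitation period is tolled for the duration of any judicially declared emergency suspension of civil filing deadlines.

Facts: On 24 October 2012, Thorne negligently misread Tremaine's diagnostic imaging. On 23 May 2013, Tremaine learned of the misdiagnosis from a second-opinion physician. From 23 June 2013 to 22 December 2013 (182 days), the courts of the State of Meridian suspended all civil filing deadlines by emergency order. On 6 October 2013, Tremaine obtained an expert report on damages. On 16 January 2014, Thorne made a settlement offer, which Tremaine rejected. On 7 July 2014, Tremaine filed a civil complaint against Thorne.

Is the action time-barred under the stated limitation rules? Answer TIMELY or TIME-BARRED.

Under the discovery rule, the claim accrued on 23 May 2013, when Tremaine discovered the injury — not on the 24 October 2012 date of the underlying act.
8 months from 23 May 2013 is 23 January 2014.
Because the emergency suspension of filing deadlines ran from 23 June 2013 to 22 December 2013, the deadline is extended by 182 days to 24 July 2014.
The other events in the timeline have no effect on the limitation period under the stated rules.
Filing on 7 July 2014 beat the 24 July 2014 deadline — the action is timely.

TIMELY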